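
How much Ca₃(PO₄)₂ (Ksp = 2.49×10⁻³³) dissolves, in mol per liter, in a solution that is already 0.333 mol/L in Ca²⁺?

1.30×10⁻¹⁶ M

Ca₃(PO₄)₂(s) ⇌ 3 Ca²⁺(aq) + 2 PO₄³⁻(aq)
With Ca²⁺ already at 0.333 mol/L and s small, take [Ca²⁺] ≈ 0.333 mol/L and [PO₄³⁻] = 2s.
Ksp = [Ca²⁺]^3[PO₄³⁻]^2 = (0.333)^3(2s)^2
(2s)^2 = 2.49×10⁻³³ / (0.333)^3 = 6.74×10⁻³²
s = 1.30×10⁻¹⁶ mol/L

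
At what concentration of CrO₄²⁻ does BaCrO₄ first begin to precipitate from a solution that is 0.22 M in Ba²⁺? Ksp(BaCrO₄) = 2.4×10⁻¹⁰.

Precipitation begins when Q = Ksp.
BaCrO₄(s) ⇌ Ba²⁺(aq) + CrO₄²⁻(aq)
Ksp = [Ba²⁺][CrO₄²⁻] = [CrO₄²⁻](0.22)
[CrO₄²⁻] = 2.4×10⁻¹⁰ / (0.22) = 1.1×10⁻⁹
[CrO₄²⁻] = 1.1×10⁻⁹ M

1.1×10⁻⁹ M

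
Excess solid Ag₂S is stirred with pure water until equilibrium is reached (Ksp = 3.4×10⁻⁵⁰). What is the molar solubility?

2.0×10⁻¹⁷ M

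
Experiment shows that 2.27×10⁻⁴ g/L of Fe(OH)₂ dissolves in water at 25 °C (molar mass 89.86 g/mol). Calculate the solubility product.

Convert to molarity: s = 2.27×10⁻⁴ / 89.86 = 2.5262×10⁻⁶ mol/L
Fe(OH)₂(s) ⇌ Fe²⁺(aq) + 2 OH⁻(aq)
If s mol/L of Fe(OH)₂ dissolves, [Fe²⁺] = s and [OH⁻] = 2s.
Ksp = [Fe²⁺][OH⁻]^2 = s · (2s)^2 = 4s^3
Ksp = 4 × (2.5262×10⁻⁶)^3 = 6.45×10⁻¹⁷

Ksp = 6.45×10⁻¹⁷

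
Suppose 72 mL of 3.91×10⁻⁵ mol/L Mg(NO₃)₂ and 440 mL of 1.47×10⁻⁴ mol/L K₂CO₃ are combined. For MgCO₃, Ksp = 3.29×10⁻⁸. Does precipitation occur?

The combined volume is 512 mL.
[Mg²⁺] = (3.91×10⁻⁵)(72)/512 = 5.50×10⁻⁶ mol/L
[CO₃²⁻] = (1.47×10⁻⁴)(440)/512 = 1.26×10⁻⁴ mol/L
Q = [Mg²⁺][CO₃²⁻] = 6.95×10⁻¹⁰
Q < Ksp (6.95×10⁻¹⁰ vs 3.29×10⁻⁸); the solution remains unsaturated and no precipitate forms.

No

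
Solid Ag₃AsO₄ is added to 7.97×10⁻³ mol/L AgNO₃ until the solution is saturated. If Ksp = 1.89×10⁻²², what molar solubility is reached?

3.73×10⁻¹⁶ M

Ag₃AsO₄(s) ⇌ 3 Ag⁺(aq) + AsO₄³⁻(aq)
The solution already contains Ag⁺ at 7.97×10⁻³ mol/L. Let s be the molar solubility of Ag₃AsO₄.
[Ag⁺] ≈ 7.97×10⁻³ mol/L (common ion dominates); [AsO₄³⁻] = s.
Ksp = [Ag⁺]^3[AsO₄³⁻] = (7.97×10⁻³)^3s
s = 1.89×10⁻²² / (7.97×10⁻³)^3 = 3.73×10⁻¹⁶
s = 3.73×10⁻¹⁶ mol/L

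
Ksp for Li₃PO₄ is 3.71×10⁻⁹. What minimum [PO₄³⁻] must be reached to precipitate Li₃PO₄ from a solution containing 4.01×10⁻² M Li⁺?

Precipitation begins when Q = Ksp.
Li₃PO₄(s) ⇌ 3 Li⁺(aq) + PO₄³⁻(aq)
Ksp = [Li⁺]^3[PO₄³⁻] = [PO₄³⁻](4.01×10⁻²)^3
[PO₄³⁻] = 3.71×10⁻⁹ / (4.01×10⁻²)^3 = 5.75×10⁻⁵
[PO₄³⁻] = 5.75×10⁻⁵ M

5.75×10⁻⁵ M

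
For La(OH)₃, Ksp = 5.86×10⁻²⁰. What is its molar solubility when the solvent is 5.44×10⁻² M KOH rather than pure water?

3.64×10⁻¹⁶ M

La(OH)₃(s) ⇌ La³⁺(aq) + 3 OH⁻(aq)
OH⁻ is already present at 5.44×10⁻² M. If s mol/L of La(OH)₃ dissolves, [La³⁺] = s while [OH⁻] ≈ 5.44×10⁻² M.
Ksp = [La³⁺][OH⁻]^3 = s(5.44×10⁻²)^3
s = 5.86×10⁻²⁰ / (5.44×10⁻²)^3 = 3.64×10⁻¹⁶
s = 3.64×10⁻¹⁶ M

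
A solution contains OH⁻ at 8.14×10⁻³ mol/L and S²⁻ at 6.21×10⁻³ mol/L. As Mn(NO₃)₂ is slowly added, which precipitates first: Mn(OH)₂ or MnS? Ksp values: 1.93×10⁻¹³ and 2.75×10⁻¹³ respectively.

MnS

Each salt precipitates once Q = Ksp for that salt.
For Mn(OH)₂: [Mn²⁺] = (Ksp/[OH⁻]^2) = 2.91×10⁻⁹ mol/L
For MnS: [Mn²⁺] = (Ksp/[S²⁻]) = 4.43×10⁻¹¹ mol/L
MnS requires the lower [Mn²⁺], so it precipitates first.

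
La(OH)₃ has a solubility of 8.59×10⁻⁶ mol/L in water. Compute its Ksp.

La(OH)₃(s) ⇌ La³⁺(aq) + 3 OH⁻(aq)
With molar solubility s: [La³⁺] = s, [OH⁻] = 3s.
Ksp = [La³⁺][OH⁻]^3 = s · (3s)^3 = 27s^4
Ksp = 27 × (8.59×10⁻⁶)^4 = 1.47×10⁻¹⁹

Ksp = 1.47×10⁻¹⁹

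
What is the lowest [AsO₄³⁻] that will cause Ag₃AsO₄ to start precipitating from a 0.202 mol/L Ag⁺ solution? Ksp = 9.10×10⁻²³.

1.10×10⁻²⁰ M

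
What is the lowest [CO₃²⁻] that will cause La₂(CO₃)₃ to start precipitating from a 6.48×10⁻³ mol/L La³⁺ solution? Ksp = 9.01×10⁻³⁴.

2.78×10⁻¹⁰ M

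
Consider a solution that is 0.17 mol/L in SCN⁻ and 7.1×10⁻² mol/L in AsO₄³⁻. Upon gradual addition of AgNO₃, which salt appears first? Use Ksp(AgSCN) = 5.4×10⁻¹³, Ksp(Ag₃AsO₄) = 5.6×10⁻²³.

AgSCN

A salt starts to precipitate once the ion product Q reaches its Ksp.
For AgSCN: [Ag⁺] = (Ksp/[SCN⁻]) = 3.2×10⁻¹² mol/L
For Ag₃AsO₄: [Ag⁺] = (Ksp/[AsO₄³⁻])^(1/3) = 9.2×10⁻⁸ mol/L
Since AgSCN needs less Ag⁺ to reach saturation, it precipitates first.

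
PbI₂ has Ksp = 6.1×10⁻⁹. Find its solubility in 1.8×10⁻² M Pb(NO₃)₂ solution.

2.9×10⁻⁴ M

PbI₂(s) ⇌ Pb²⁺(aq) + 2 I⁻(aq)
With Pb²⁺ already at 1.8×10⁻² M and s small, take [Pb²⁺] ≈ 1.8×10⁻² M and [I⁻] = 2s.
Ksp = [Pb²⁺][I⁻]^2 = (1.8×10⁻²)(2s)^2
(2s)^2 = 6.1×10⁻⁹ / (1.8×10⁻²) = 3.4×10⁻⁷
s = 2.9×10⁻⁴ M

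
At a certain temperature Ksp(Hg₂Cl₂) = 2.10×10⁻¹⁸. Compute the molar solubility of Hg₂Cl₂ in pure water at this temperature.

8.07×10⁻⁷ M

Hg₂Cl₂(s) ⇌ Hg₂²⁺(aq) + 2 Cl⁻(aq)
If s mol/L of Hg₂Cl₂ dissolves, [Hg₂²⁺] = s and [Cl⁻] = 2s.
Ksp = [Hg₂²⁺][Cl⁻]^2 = s · (2s)^2 = 4s^3
4s^3 = 2.10×10⁻¹⁸  ⇒  s^3 = 5.25×10⁻¹⁹
s = (5.25×10⁻¹⁹)^(1/3) = 8.07×10⁻⁷ M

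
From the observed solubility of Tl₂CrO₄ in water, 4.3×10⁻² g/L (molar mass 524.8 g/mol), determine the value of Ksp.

s = (4.3×10⁻² g L⁻¹)/(524.8 g mol⁻¹) = 8.194×10⁻⁵ M
Tl₂CrO₄(s) ⇌ 2 Tl⁺(aq) + CrO₄²⁻(aq)
With molar solubility s: [Tl⁺] = 2s, [CrO₄²⁻] = s.
Ksp = [Tl⁺]^2[CrO₄²⁻] = (2s)^2 · s = 4s^3
Ksp = 4 × (8.194×10⁻⁵)^3 = 2.2×10⁻¹²

Ksp = 2.2×10⁻¹²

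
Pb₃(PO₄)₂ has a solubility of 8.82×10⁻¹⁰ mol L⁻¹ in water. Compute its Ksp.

Ksp = 5.76×10⁻⁴⁴

Pb₃(PO₄)₂(s) ⇌ 3 Pb²⁺(aq) + 2 PO₄³⁻(aq)
For each mole of Pb₃(PO₄)₂ that dissolves per liter, [Pb²⁺] = 3s and [PO₄³⁻] = 2s; let s denote this solubility.
Ksp = [Pb²⁺]^3[PO₄³⁻]^2 = (3s)^3 · (2s)^2 = 108s^5
Ksp = 108 × (8.82×10⁻¹⁰)^5 = 5.76×10⁻⁴⁴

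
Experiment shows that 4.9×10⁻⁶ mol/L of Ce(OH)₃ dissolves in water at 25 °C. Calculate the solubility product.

Ksp = 1.6×10⁻²⁰

Ce(OH)₃(s) ⇌ Ce³⁺(aq) + 3 OH⁻(aq)
Call the molar solubility s, so that [Ce³⁺] = s and [OH⁻] = 3s.
Ksp = [Ce³⁺][OH⁻]^3 = s · (3s)^3 = 27s^4
Ksp = 27 × (4.9×10⁻⁶)^4 = 1.6×10⁻²⁰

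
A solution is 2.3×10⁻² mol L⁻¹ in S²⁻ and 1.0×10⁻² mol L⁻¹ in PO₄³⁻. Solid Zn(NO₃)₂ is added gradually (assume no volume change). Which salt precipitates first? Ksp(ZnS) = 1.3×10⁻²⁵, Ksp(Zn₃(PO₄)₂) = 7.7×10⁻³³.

ZnS

A salt starts to precipitate once the ion product Q reaches its Ksp.
For ZnS: [Zn²⁺] = (Ksp/[S²⁻]) = 5.7×10⁻²⁴ mol L⁻¹
For Zn₃(PO₄)₂: [Zn²⁺] = (Ksp/[PO₄³⁻]^2)^(1/3) = 4.3×10⁻¹⁰ mol L⁻¹
ZnS requires the lower [Zn²⁺], so it precipitates first.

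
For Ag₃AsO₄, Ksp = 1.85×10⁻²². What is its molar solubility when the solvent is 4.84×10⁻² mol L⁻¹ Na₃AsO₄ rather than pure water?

Ag₃AsO₄(s) ⇌ 3 Ag⁺(aq) + AsO₄³⁻(aq)
With AsO₄³⁻ already at 4.84×10⁻² mol L⁻¹ and s small, take [AsO₄³⁻] ≈ 4.84×10⁻² mol L⁻¹ and [Ag⁺] = 3s.
Ksp = [Ag⁺]^3[AsO₄³⁻] = (3s)^3(4.84×10⁻²)
(3s)^3 = 1.85×10⁻²² / (4.84×10⁻²) = 3.82×10⁻²¹
s = 5.21×10⁻⁸ mol L⁻¹

5.21×10⁻⁸ M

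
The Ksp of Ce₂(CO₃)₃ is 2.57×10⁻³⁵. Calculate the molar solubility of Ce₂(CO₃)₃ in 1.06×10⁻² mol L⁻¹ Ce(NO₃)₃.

2.04×10⁻¹¹ M

Ce₂(CO₃)₃(s) ⇌ 2 Ce³⁺(aq) + 3 CO₃²⁻(aq)
The solution already contains Ce³⁺ at 1.06×10⁻² mol L⁻¹. Let s be the molar solubility of Ce₂(CO₃)₃.
[Ce³⁺] ≈ 1.06×10⁻² mol L⁻¹ (common ion dominates); [CO₃²⁻] = 3s.
Ksp = [Ce³⁺]^2[CO₃²⁻]^3 = (1.06×10⁻²)^2(3s)^3
(3s)^3 = 2.57×10⁻³⁵ / (1.06×10⁻²)^2 = 2.29×10⁻³¹
s = 2.04×10⁻¹¹ mol L⁻¹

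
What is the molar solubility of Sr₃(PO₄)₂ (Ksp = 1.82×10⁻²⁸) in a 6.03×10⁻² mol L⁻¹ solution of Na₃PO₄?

1.23×10⁻⁹ M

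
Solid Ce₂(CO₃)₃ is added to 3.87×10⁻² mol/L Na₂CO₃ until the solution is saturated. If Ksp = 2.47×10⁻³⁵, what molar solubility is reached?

3.26×10⁻¹⁶ M

Ce₂(CO₃)₃(s) ⇌ 2 Ce³⁺(aq) + 3 CO₃²⁻(aq)
CO₃²⁻ is already present at 3.87×10⁻² mol/L. If s mol/L of Ce₂(CO₃)₃ dissolves, [Ce³⁺] = 2s while [CO₃²⁻] ≈ 3.87×10⁻² mol/L.
Ksp = [Ce³⁺]^2[CO₃²⁻]^3 = (2s)^2(3.87×10⁻²)^3
(2s)^2 = 2.47×10⁻³⁵ / (3.87×10⁻²)^3 = 4.26×10⁻³¹
s = 3.26×10⁻¹⁶ mol/L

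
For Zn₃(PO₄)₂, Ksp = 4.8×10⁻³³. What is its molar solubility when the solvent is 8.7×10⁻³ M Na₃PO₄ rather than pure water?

1.3×10⁻¹⁰ M

Zn₃(PO₄)₂(s) ⇌ 3 Zn²⁺(aq) + 2 PO₄³⁻(aq)
With PO₄³⁻ already at 8.7×10⁻³ M and s small, take [PO₄³⁻] ≈ 8.7×10⁻³ M and [Zn²⁺] = 3s.
Ksp = [Zn²⁺]^3[PO₄³⁻]^2 = (3s)^3(8.7×10⁻³)^2
(3s)^3 = 4.8×10⁻³³ / (8.7×10⁻³)^2 = 6.3×10⁻²⁹
s = 1.3×10⁻¹⁰ M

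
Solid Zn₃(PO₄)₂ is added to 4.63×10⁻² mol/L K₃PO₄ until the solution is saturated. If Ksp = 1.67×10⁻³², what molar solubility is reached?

Zn₃(PO₄)₂(s) ⇌ 3 Zn²⁺(aq) + 2 PO₄³⁻(aq)
With PO₄³⁻ already at 4.63×10⁻² mol/L and s small, take [PO₄³⁻] ≈ 4.63×10⁻² mol/L and [Zn²⁺] = 3s.
Ksp = [Zn²⁺]^3[PO₄³⁻]^2 = (3s)^3(4.63×10⁻²)^2
(3s)^3 = 1.67×10⁻³² / (4.63×10⁻²)^2 = 7.79×10⁻³⁰
s = 6.61×10⁻¹¹ mol/L

6.61×10⁻¹¹ M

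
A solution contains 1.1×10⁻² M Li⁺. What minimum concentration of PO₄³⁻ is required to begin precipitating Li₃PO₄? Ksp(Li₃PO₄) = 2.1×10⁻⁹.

Precipitation begins when Q = Ksp.
Li₃PO₄(s) ⇌ 3 Li⁺(aq) + PO₄³⁻(aq)
Ksp = [Li⁺]^3[PO₄³⁻] = [PO₄³⁻](1.1×10⁻²)^3
[PO₄³⁻] = 2.1×10⁻⁹ / (1.1×10⁻²)^3 = 1.6×10⁻³
[PO₄³⁻] = 1.6×10⁻³ M

1.6×10⁻³ M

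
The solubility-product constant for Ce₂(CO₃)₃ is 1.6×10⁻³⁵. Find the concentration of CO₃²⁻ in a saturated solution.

1.3×10⁻⁷ M

Ce₂(CO₃)₃(s) ⇌ 2 Ce³⁺(aq) + 3 CO₃²⁻(aq)
If s mol/L of Ce₂(CO₃)₃ dissolves, [Ce³⁺] = 2s and [CO₃²⁻] = 3s.
Ksp = [Ce³⁺]^2[CO₃²⁻]^3 = (2s)^2 · (3s)^3 = 108s^5 = 1.6×10⁻³⁵
s = 4.3×10⁻⁸ mol L⁻¹
[CO₃²⁻] = 3s = 1.3×10⁻⁷ mol L⁻¹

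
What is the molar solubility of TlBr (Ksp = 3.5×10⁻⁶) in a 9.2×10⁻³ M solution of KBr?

3.8×10⁻⁴ M

TlBr(s) ⇌ Tl⁺(aq) + Br⁻(aq)
Br⁻ is already present at 9.2×10⁻³ M. If s mol/L of TlBr dissolves, [Tl⁺] = s while [Br⁻] ≈ 9.2×10⁻³ M.
Ksp = [Tl⁺][Br⁻] = s(9.2×10⁻³)
s = 3.5×10⁻⁶ / (9.2×10⁻³) = 3.8×10⁻⁴
s = 3.8×10⁻⁴ M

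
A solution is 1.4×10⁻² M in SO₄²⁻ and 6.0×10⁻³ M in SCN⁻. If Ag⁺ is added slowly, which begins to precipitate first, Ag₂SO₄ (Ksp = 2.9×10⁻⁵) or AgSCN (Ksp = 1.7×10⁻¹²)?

AgSCN

The threshold for precipitation is Q = Ksp.
For Ag₂SO₄: [Ag⁺] = (Ksp/[SO₄²⁻])^(1/2) = 4.6×10⁻² M
For AgSCN: [Ag⁺] = (Ksp/[SCN⁻]) = 2.8×10⁻¹⁰ M
AgSCN requires the lower [Ag⁺], so it precipitates first.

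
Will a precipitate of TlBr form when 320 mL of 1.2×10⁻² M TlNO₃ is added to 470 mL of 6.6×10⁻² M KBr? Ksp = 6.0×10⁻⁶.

The combined volume is 790 mL.
[Tl⁺] = (1.2×10⁻²)(320)/790 = 4.9×10⁻³ M
[Br⁻] = (6.6×10⁻²)(470)/790 = 3.9×10⁻² M
Q = [Tl⁺][Br⁻] = 1.9×10⁻⁴
Q = 1.9×10⁻⁴ > Ksp = 6.0×10⁻⁶, so the solution is supersaturated and TlBr precipitates.

Yes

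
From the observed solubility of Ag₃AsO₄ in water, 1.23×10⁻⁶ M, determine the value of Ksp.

Ag₃AsO₄(s) ⇌ 3 Ag⁺(aq) + AsO₄³⁻(aq)
If s mol/L of Ag₃AsO₄ dissolves, [Ag⁺] = 3s and [AsO₄³⁻] = s.
Ksp = [Ag⁺]^3[AsO₄³⁻] = (3s)^3 · s = 27s^4
Ksp = 27 × (1.23×10⁻⁶)^4 = 6.18×10⁻²³

Ksp = 6.18×10⁻²³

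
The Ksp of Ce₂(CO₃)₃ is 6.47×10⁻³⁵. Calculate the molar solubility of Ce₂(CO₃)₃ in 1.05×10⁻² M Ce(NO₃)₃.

2.79×10⁻¹¹ M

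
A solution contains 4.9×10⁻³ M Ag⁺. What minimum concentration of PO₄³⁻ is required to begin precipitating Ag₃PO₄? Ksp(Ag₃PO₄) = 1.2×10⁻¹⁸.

Precipitation begins when Q = Ksp.
Ag₃PO₄(s) ⇌ 3 Ag⁺(aq) + PO₄³⁻(aq)
Ksp = [Ag⁺]^3[PO₄³⁻] = [PO₄³⁻](4.9×10⁻³)^3
[PO₄³⁻] = 1.2×10⁻¹⁸ / (4.9×10⁻³)^3 = 1.0×10⁻¹¹
[PO₄³⁻] = 1.0×10⁻¹¹ M

1.0×10⁻¹¹ M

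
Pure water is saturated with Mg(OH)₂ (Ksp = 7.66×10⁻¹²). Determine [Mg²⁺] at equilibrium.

1.24×10⁻⁴ M

Mg(OH)₂(s) ⇌ Mg²⁺(aq) + 2 OH⁻(aq)
If s mol/L of Mg(OH)₂ dissolves, [Mg²⁺] = s and [OH⁻] = 2s.
Ksp = [Mg²⁺][OH⁻]^2 = s · (2s)^2 = 4s^3 = 7.66×10⁻¹²
s = 1.24×10⁻⁴ M
[Mg²⁺] = s = 1.24×10⁻⁴ M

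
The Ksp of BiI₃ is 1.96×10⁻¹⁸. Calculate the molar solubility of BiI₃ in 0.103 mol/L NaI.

BiI₃(s) ⇌ Bi³⁺(aq) + 3 I⁻(aq)
I⁻ is already present at 0.103 mol/L. If s mol/L of BiI₃ dissolves, [Bi³⁺] = s while [I⁻] ≈ 0.103 mol/L.
Ksp = [Bi³⁺][I⁻]^3 = s(0.103)^3
s = 1.96×10⁻¹⁸ / (0.103)^3 = 1.79×10⁻¹⁵
s = 1.79×10⁻¹⁵ mol/L

1.79×10⁻¹⁵ M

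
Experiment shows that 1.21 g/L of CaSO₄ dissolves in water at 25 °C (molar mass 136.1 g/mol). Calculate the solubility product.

Ksp = 7.90×10⁻⁵

Convert to molarity: s = 1.21 / 136.1 = 8.8905×10⁻³ mol/L
CaSO₄(s) ⇌ Ca²⁺(aq) + SO₄²⁻(aq)
Call the molar solubility s, so that [Ca²⁺] = s and [SO₄²⁻] = s.
Ksp = [Ca²⁺][SO₄²⁻] = s · s = s^2
Ksp = (8.8905×10⁻³)^2 = 7.90×10⁻⁵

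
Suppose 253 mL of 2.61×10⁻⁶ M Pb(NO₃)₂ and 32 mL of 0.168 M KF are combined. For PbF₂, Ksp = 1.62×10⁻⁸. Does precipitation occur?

After mixing, V = 253 mL + 32 mL = 285 mL.
[Pb²⁺] = (2.61×10⁻⁶)(253)/285 = 2.32×10⁻⁶ M
[F⁻] = (0.168)(32)/285 = 1.89×10⁻² M
Q = [Pb²⁺][F⁻]^2 = 8.24×10⁻¹⁰
Q = 8.24×10⁻¹⁰ < Ksp = 1.62×10⁻⁸, so the solution is unsaturated and no precipitate forms.

No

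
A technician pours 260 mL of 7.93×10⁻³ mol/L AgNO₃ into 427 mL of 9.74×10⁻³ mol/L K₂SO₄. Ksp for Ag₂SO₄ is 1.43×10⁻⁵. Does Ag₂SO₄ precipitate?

After mixing, V = 260 mL + 427 mL = 687 mL.
[Ag⁺] = (7.93×10⁻³)(260)/687 = 3.00×10⁻³ mol/L
[SO₄²⁻] = (9.74×10⁻³)(427)/687 = 6.05×10⁻³ mol/L
Q = [Ag⁺]^2[SO₄²⁻] = 5.45×10⁻⁸
Q = 5.45×10⁻⁸ < Ksp = 1.43×10⁻⁵, so the solution is unsaturated and no precipitate forms.

No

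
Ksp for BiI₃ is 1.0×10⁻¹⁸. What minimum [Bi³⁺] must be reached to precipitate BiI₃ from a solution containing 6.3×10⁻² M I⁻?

4.0×10⁻¹⁵ M

The threshold for precipitation is Q = Ksp.
BiI₃(s) ⇌ Bi³⁺(aq) + 3 I⁻(aq)
Ksp = [Bi³⁺][I⁻]^3 = [Bi³⁺](6.3×10⁻²)^3
[Bi³⁺] = 1.0×10⁻¹⁸ / (6.3×10⁻²)^3 = 4.0×10⁻¹⁵
[Bi³⁺] = 4.0×10⁻¹⁵ M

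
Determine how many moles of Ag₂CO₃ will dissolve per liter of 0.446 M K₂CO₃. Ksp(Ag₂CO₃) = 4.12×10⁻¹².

Ag₂CO₃(s) ⇌ 2 Ag⁺(aq) + CO₃²⁻(aq)
CO₃²⁻ is already present at 0.446 M. If s mol/L of Ag₂CO₃ dissolves, [Ag⁺] = 2s while [CO₃²⁻] ≈ 0.446 M.
Ksp = [Ag⁺]^2[CO₃²⁻] = (2s)^2(0.446)
(2s)^2 = 4.12×10⁻¹² / (0.446) = 9.24×10⁻¹²
s = 1.52×10⁻⁶ M

1.52×10⁻⁶ M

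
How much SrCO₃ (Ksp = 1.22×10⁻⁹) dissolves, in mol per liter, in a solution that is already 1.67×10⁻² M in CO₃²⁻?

7.31×10⁻⁸ M

SrCO₃(s) ⇌ Sr²⁺(aq) + CO₃²⁻(aq)
With CO₃²⁻ already at 1.67×10⁻² M and s small, take [CO₃²⁻] ≈ 1.67×10⁻² M and [Sr²⁺] = s.
Ksp = [Sr²⁺][CO₃²⁻] = s(1.67×10⁻²)
s = 1.22×10⁻⁹ / (1.67×10⁻²) = 7.31×10⁻⁸
s = 7.31×10⁻⁸ M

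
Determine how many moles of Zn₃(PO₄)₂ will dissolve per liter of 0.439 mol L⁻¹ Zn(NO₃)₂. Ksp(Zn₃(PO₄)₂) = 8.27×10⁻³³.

1.56×10⁻¹⁶ M

Zn₃(PO₄)₂(s) ⇌ 3 Zn²⁺(aq) + 2 PO₄³⁻(aq)
Let s be the solubility of Zn₃(PO₄)₂ here. The common ion gives [Zn²⁺] ≈ 0.439 mol L⁻¹, and [PO₄³⁻] = 2s.
Ksp = [Zn²⁺]^3[PO₄³⁻]^2 = (0.439)^3(2s)^2
(2s)^2 = 8.27×10⁻³³ / (0.439)^3 = 9.77×10⁻³²
s = 1.56×10⁻¹⁶ mol L⁻¹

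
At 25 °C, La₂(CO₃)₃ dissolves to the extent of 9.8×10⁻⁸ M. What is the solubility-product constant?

La₂(CO₃)₃(s) ⇌ 2 La³⁺(aq) + 3 CO₃²⁻(aq)
If s mol/L of La₂(CO₃)₃ dissolves, [La³⁺] = 2s and [CO₃²⁻] = 3s.
Ksp = [La³⁺]^2[CO₃²⁻]^3 = (2s)^2 · (3s)^3 = 108s^5
Ksp = 108 × (9.8×10⁻⁸)^5 = 9.8×10⁻³⁴

Ksp = 9.8×10⁻³⁴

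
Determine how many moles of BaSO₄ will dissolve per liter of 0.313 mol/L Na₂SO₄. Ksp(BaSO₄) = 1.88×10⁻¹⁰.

BaSO₄(s) ⇌ Ba²⁺(aq) + SO₄²⁻(aq)
SO₄²⁻ is already present at 0.313 mol/L. If s mol/L of BaSO₄ dissolves, [Ba²⁺] = s while [SO₄²⁻] ≈ 0.313 mol/L.
Ksp = [Ba²⁺][SO₄²⁻] = s(0.313)
s = 1.88×10⁻¹⁰ / (0.313) = 6.01×10⁻¹⁰
s = 6.01×10⁻¹⁰ mol/L

6.01×10⁻¹⁰ M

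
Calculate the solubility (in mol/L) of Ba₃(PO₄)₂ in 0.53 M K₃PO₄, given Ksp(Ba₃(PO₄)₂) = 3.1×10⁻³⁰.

Ba₃(PO₄)₂(s) ⇌ 3 Ba²⁺(aq) + 2 PO₄³⁻(aq)
The solution already contains PO₄³⁻ at 0.53 M. Let s be the molar solubility of Ba₃(PO₄)₂.
[PO₄³⁻] ≈ 0.53 M (common ion dominates); [Ba²⁺] = 3s.
Ksp = [Ba²⁺]^3[PO₄³⁻]^2 = (3s)^3(0.53)^2
(3s)^3 = 3.1×10⁻³⁰ / (0.53)^2 = 1.1×10⁻²⁹
s = 7.4×10⁻¹¹ M

7.4×10⁻¹¹ M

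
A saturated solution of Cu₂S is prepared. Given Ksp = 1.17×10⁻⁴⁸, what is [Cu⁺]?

Cu₂S(s) ⇌ 2 Cu⁺(aq) + S²⁻(aq)
Let s be the molar solubility. Then [Cu⁺] = 2s and [S²⁻] = s.
Ksp = [Cu⁺]^2[S²⁻] = (2s)^2 · s = 4s^3 = 1.17×10⁻⁴⁸
s = 6.64×10⁻¹⁷ mol L⁻¹
[Cu⁺] = 2s = 1.33×10⁻¹⁶ mol L⁻¹

1.33×10⁻¹⁶ M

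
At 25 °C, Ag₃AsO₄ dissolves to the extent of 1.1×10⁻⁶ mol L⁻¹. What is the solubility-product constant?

Ksp = 4.0×10⁻²³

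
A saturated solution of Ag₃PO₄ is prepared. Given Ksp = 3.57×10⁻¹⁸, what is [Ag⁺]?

5.72×10⁻⁵ M

Ag₃PO₄(s) ⇌ 3 Ag⁺(aq) + PO₄³⁻(aq)
With molar solubility s: [Ag⁺] = 3s, [PO₄³⁻] = s.
Ksp = [Ag⁺]^3[PO₄³⁻] = (3s)^3 · s = 27s^4 = 3.57×10⁻¹⁸
s = 1.91×10⁻⁵ mol L⁻¹
[Ag⁺] = 3s = 5.72×10⁻⁵ mol L⁻¹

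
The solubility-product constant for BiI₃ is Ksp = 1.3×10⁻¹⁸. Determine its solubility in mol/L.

1.5×10⁻⁵ M

BiI₃(s) ⇌ Bi³⁺(aq) + 3 I⁻(aq)
Call the molar solubility s, so that [Bi³⁺] = s and [I⁻] = 3s.
Ksp = [Bi³⁺][I⁻]^3 = s · (3s)^3 = 27s^4
27s^4 = 1.3×10⁻¹⁸  ⇒  s^4 = 4.8×10⁻²⁰
s = (4.8×10⁻²⁰)^(1/4) = 1.5×10⁻⁵ mol L⁻¹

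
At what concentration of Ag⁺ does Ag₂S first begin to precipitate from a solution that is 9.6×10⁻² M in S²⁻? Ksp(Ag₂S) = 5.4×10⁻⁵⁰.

Precipitation of each salt begins when its ion product equals Ksp.
Ag₂S(s) ⇌ 2 Ag⁺(aq) + S²⁻(aq)
Ksp = [Ag⁺]^2[S²⁻] = [Ag⁺]^2(9.6×10⁻²)
[Ag⁺]^2 = 5.4×10⁻⁵⁰ / (9.6×10⁻²) = 5.6×10⁻⁴⁹
[Ag⁺] = 7.5×10⁻²⁵ M

7.5×10⁻²⁵ M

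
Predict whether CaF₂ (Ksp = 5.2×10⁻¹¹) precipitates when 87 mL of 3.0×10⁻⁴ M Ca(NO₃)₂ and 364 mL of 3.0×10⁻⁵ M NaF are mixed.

No

The combined volume is 451 mL.
[Ca²⁺] = (3.0×10⁻⁴)(87)/451 = 5.8×10⁻⁵ M
[F⁻] = (3.0×10⁻⁵)(364)/451 = 2.4×10⁻⁵ M
Q = [Ca²⁺][F⁻]^2 = 3.4×10⁻¹⁴
Q = 3.4×10⁻¹⁴ < Ksp = 5.2×10⁻¹¹, so the solution is unsaturated and no precipitate forms.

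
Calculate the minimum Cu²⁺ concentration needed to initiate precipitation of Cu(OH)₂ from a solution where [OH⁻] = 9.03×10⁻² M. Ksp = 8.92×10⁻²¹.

A salt starts to precipitate once the ion product Q reaches its Ksp.
Cu(OH)₂(s) ⇌ Cu²⁺(aq) + 2 OH⁻(aq)
Ksp = [Cu²⁺][OH⁻]^2 = [Cu²⁺](9.03×10⁻²)^2
[Cu²⁺] = 8.92×10⁻²¹ / (9.03×10⁻²)^2 = 1.09×10⁻¹⁸
[Cu²⁺] = 1.09×10⁻¹⁸ M

1.09×10⁻¹⁸ M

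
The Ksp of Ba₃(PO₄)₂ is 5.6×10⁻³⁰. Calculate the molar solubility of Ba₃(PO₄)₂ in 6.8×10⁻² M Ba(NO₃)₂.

6.7×10⁻¹⁴ M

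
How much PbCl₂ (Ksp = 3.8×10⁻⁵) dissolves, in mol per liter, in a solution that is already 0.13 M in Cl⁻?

PbCl₂(s) ⇌ Pb²⁺(aq) + 2 Cl⁻(aq)
With Cl⁻ already at 0.13 M and s small, take [Cl⁻] ≈ 0.13 M and [Pb²⁺] = s.
Ksp = [Pb²⁺][Cl⁻]^2 = s(0.13)^2
s = 3.8×10⁻⁵ / (0.13)^2 = 2.2×10⁻³
s = 2.2×10⁻³ M

2.2×10⁻³ M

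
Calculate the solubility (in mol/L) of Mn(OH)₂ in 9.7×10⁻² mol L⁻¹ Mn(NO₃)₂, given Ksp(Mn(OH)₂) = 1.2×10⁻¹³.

Mn(OH)₂(s) ⇌ Mn²⁺(aq) + 2 OH⁻(aq)
Let s be the solubility of Mn(OH)₂ here. The common ion gives [Mn²⁺] ≈ 9.7×10⁻² mol L⁻¹, and [OH⁻] = 2s.
Ksp = [Mn²⁺][OH⁻]^2 = (9.7×10⁻²)(2s)^2
(2s)^2 = 1.2×10⁻¹³ / (9.7×10⁻²) = 1.2×10⁻¹²
s = 5.6×10⁻⁷ mol L⁻¹

5.6×10⁻⁷ M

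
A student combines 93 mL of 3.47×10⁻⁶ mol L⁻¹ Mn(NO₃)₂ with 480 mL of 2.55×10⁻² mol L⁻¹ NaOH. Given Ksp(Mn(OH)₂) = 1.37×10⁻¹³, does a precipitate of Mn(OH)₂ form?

The combined volume is 573 mL.
[Mn²⁺] = (3.47×10⁻⁶)(93)/573 = 5.63×10⁻⁷ mol L⁻¹
[OH⁻] = (2.55×10⁻²)(480)/573 = 2.14×10⁻² mol L⁻¹
Q = [Mn²⁺][OH⁻]^2 = 2.57×10⁻¹⁰
Q = 2.57×10⁻¹⁰ > Ksp = 1.37×10⁻¹³, so the solution is supersaturated and Mn(OH)₂ precipitates.

Yes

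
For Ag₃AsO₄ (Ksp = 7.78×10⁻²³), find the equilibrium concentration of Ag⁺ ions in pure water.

3.91×10⁻⁶ M

Ag₃AsO₄(s) ⇌ 3 Ag⁺(aq) + AsO₄³⁻(aq)
Let s be the molar solubility. Then [Ag⁺] = 3s and [AsO₄³⁻] = s.
Ksp = [Ag⁺]^3[AsO₄³⁻] = (3s)^3 · s = 27s^4 = 7.78×10⁻²³
s = 1.30×10⁻⁶ mol/L
[Ag⁺] = 3s = 3.91×10⁻⁶ mol/L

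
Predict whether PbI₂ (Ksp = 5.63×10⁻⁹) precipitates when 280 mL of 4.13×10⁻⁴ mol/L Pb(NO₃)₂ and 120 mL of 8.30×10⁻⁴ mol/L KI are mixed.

The combined volume is 400 mL.
[Pb²⁺] = (4.13×10⁻⁴)(280)/400 = 2.89×10⁻⁴ mol/L
[I⁻] = (8.30×10⁻⁴)(120)/400 = 2.49×10⁻⁴ mol/L
Q = [Pb²⁺][I⁻]^2 = 1.79×10⁻¹¹
Q < Ksp (1.79×10⁻¹¹ vs 5.63×10⁻⁹); the solution remains unsaturated and no precipitate forms.

No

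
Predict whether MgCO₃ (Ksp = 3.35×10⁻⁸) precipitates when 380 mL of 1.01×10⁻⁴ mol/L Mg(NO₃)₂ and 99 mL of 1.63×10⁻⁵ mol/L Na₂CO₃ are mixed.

No

After mixing, V = 380 mL + 99 mL = 479 mL.
[Mg²⁺] = (1.01×10⁻⁴)(380)/479 = 8.01×10⁻⁵ mol/L
[CO₃²⁻] = (1.63×10⁻⁵)(99)/479 = 3.37×10⁻⁶ mol/L
Q = [Mg²⁺][CO₃²⁻] = 2.70×10⁻¹⁰
Since Q (2.70×10⁻¹⁰) is less than Ksp (3.35×10⁻⁸), no MgCO₃ precipitates.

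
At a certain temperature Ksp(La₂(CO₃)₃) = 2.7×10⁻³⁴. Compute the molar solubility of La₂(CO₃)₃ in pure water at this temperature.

7.6×10⁻⁸ M

La₂(CO₃)₃(s) ⇌ 2 La³⁺(aq) + 3 CO₃²⁻(aq)
Let s be the molar solubility. Then [La³⁺] = 2s and [CO₃²⁻] = 3s.
Ksp = [La³⁺]^2[CO₃²⁻]^3 = (2s)^2 · (3s)^3 = 108s^5
108s^5 = 2.7×10⁻³⁴  ⇒  s^5 = 2.5×10⁻³⁶
Taking the 5th root, s = 7.6×10⁻⁸ mol L⁻¹.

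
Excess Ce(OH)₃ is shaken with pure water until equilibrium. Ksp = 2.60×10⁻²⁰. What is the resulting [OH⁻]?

1.67×10⁻⁵ M

Ce(OH)₃(s) ⇌ Ce³⁺(aq) + 3 OH⁻(aq)
With molar solubility s: [Ce³⁺] = s, [OH⁻] = 3s.
Ksp = [Ce³⁺][OH⁻]^3 = s · (3s)^3 = 27s^4 = 2.60×10⁻²⁰
s = 5.57×10⁻⁶ mol L⁻¹
[OH⁻] = 3s = 1.67×10⁻⁵ mol L⁻¹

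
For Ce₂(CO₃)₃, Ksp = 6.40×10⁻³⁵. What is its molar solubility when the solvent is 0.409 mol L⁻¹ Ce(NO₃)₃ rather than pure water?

2.42×10⁻¹² M

Ce₂(CO₃)₃(s) ⇌ 2 Ce³⁺(aq) + 3 CO₃²⁻(aq)
With Ce³⁺ already at 0.409 mol L⁻¹ and s small, take [Ce³⁺] ≈ 0.409 mol L⁻¹ and [CO₃²⁻] = 3s.
Ksp = [Ce³⁺]^2[CO₃²⁻]^3 = (0.409)^2(3s)^3
(3s)^3 = 6.40×10⁻³⁵ / (0.409)^2 = 3.83×10⁻³⁴
s = 2.42×10⁻¹² mol L⁻¹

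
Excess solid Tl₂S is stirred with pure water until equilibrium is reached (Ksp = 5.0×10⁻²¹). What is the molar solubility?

Tl₂S(s) ⇌ 2 Tl⁺(aq) + S²⁻(aq)
Let s be the molar solubility. Then [Tl⁺] = 2s and [S²⁻] = s.
Ksp = [Tl⁺]^2[S²⁻] = (2s)^2 · s = 4s^3
4s^3 = 5.0×10⁻²¹  ⇒  s^3 = 1.3×10⁻²¹
Taking the 3rd root, s = 1.1×10⁻⁷ M.

1.1×10⁻⁷ M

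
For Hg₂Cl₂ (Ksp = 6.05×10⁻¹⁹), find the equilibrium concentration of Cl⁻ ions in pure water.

Hg₂Cl₂(s) ⇌ Hg₂²⁺(aq) + 2 Cl⁻(aq)
With molar solubility s: [Hg₂²⁺] = s, [Cl⁻] = 2s.
Ksp = [Hg₂²⁺][Cl⁻]^2 = s · (2s)^2 = 4s^3 = 6.05×10⁻¹⁹
s = 5.33×10⁻⁷ mol L⁻¹
[Cl⁻] = 2s = 1.07×10⁻⁶ mol L⁻¹

1.07×10⁻⁶ M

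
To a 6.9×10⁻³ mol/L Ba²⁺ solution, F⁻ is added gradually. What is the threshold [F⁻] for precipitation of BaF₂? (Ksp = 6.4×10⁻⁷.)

9.6×10⁻³ M

Precipitation of each salt begins when its ion product equals Ksp.
BaF₂(s) ⇌ Ba²⁺(aq) + 2 F⁻(aq)
Ksp = [Ba²⁺][F⁻]^2 = [F⁻]^2(6.9×10⁻³)
[F⁻]^2 = 6.4×10⁻⁷ / (6.9×10⁻³) = 9.3×10⁻⁵
[F⁻] = 9.6×10⁻³ mol/L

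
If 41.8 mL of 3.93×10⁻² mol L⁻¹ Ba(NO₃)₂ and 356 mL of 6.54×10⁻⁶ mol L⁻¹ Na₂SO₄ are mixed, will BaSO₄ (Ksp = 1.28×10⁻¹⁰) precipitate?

Yes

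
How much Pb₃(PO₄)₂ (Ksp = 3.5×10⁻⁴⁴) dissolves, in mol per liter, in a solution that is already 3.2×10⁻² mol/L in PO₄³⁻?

Pb₃(PO₄)₂(s) ⇌ 3 Pb²⁺(aq) + 2 PO₄³⁻(aq)
The solution already contains PO₄³⁻ at 3.2×10⁻² mol/L. Let s be the molar solubility of Pb₃(PO₄)₂.
[PO₄³⁻] ≈ 3.2×10⁻² mol/L (common ion dominates); [Pb²⁺] = 3s.
Ksp = [Pb²⁺]^3[PO₄³⁻]^2 = (3s)^3(3.2×10⁻²)^2
(3s)^3 = 3.5×10⁻⁴⁴ / (3.2×10⁻²)^2 = 3.4×10⁻⁴¹
s = 1.1×10⁻¹⁴ mol/L

1.1×10⁻¹⁴ M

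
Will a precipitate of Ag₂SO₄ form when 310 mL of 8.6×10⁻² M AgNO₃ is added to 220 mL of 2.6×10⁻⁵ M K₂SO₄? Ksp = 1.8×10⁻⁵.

No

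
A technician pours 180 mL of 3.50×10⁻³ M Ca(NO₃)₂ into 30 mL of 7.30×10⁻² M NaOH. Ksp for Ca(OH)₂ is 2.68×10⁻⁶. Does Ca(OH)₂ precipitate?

No

Total volume after mixing = 180 + 30 = 210 mL.
[Ca²⁺] = (3.50×10⁻³)(180)/210 = 3.00×10⁻³ M
[OH⁻] = (7.30×10⁻²)(30)/210 = 1.04×10⁻² M
Q = [Ca²⁺][OH⁻]^2 = 3.26×10⁻⁷
Q < Ksp (3.26×10⁻⁷ vs 2.68×10⁻⁶); the solution remains unsaturated and no precipitate forms.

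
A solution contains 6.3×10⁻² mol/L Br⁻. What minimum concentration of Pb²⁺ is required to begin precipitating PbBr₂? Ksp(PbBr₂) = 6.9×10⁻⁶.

1.7×10⁻³ M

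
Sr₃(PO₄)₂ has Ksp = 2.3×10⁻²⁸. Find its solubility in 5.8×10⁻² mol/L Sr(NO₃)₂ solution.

5.4×10⁻¹³ M

Sr₃(PO₄)₂(s) ⇌ 3 Sr²⁺(aq) + 2 PO₄³⁻(aq)
With Sr²⁺ already at 5.8×10⁻² mol/L and s small, take [Sr²⁺] ≈ 5.8×10⁻² mol/L and [PO₄³⁻] = 2s.
Ksp = [Sr²⁺]^3[PO₄³⁻]^2 = (5.8×10⁻²)^3(2s)^2
(2s)^2 = 2.3×10⁻²⁸ / (5.8×10⁻²)^3 = 1.2×10⁻²⁴
s = 5.4×10⁻¹³ mol/L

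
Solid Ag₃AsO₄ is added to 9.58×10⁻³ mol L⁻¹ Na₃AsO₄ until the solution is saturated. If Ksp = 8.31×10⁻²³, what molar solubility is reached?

Ag₃AsO₄(s) ⇌ 3 Ag⁺(aq) + AsO₄³⁻(aq)
With AsO₄³⁻ already at 9.58×10⁻³ mol L⁻¹ and s small, take [AsO₄³⁻] ≈ 9.58×10⁻³ mol L⁻¹ and [Ag⁺] = 3s.
Ksp = [Ag⁺]^3[AsO₄³⁻] = (3s)^3(9.58×10⁻³)
(3s)^3 = 8.31×10⁻²³ / (9.58×10⁻³) = 8.67×10⁻²¹
s = 6.85×10⁻⁸ mol L⁻¹

6.85×10⁻⁸ M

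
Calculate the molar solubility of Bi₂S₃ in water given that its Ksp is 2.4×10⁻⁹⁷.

Bi₂S₃(s) ⇌ 2 Bi³⁺(aq) + 3 S²⁻(aq)
For each mole of Bi₂S₃ that dissolves per liter, [Bi³⁺] = 2s and [S²⁻] = 3s; let s denote this solubility.
Ksp = [Bi³⁺]^2[S²⁻]^3 = (2s)^2 · (3s)^3 = 108s^5
108s^5 = 2.4×10⁻⁹⁷  ⇒  s^5 = 2.2×10⁻⁹⁹
Taking the 5th root, s = 1.9×10⁻²⁰ mol/L.

1.9×10⁻²⁰ M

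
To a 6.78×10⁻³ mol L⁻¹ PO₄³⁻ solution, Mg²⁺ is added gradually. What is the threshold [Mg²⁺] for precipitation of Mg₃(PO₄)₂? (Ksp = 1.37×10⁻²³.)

6.68×10⁻⁷ M

A salt starts to precipitate once the ion product Q reaches its Ksp.
Mg₃(PO₄)₂(s) ⇌ 3 Mg²⁺(aq) + 2 PO₄³⁻(aq)
Ksp = [Mg²⁺]^3[PO₄³⁻]^2 = [Mg²⁺]^3(6.78×10⁻³)^2
[Mg²⁺]^3 = 1.37×10⁻²³ / (6.78×10⁻³)^2 = 2.98×10⁻¹⁹
[Mg²⁺] = 6.68×10⁻⁷ mol L⁻¹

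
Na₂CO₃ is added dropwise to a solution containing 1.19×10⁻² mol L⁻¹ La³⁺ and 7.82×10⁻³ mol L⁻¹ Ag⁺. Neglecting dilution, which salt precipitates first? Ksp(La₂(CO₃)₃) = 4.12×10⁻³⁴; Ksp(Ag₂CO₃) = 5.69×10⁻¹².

La₂(CO₃)₃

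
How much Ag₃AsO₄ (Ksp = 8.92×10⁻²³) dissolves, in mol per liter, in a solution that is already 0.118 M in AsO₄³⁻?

Ag₃AsO₄(s) ⇌ 3 Ag⁺(aq) + AsO₄³⁻(aq)
The solution already contains AsO₄³⁻ at 0.118 M. Let s be the molar solubility of Ag₃AsO₄.
[AsO₄³⁻] ≈ 0.118 M (common ion dominates); [Ag⁺] = 3s.
Ksp = [Ag⁺]^3[AsO₄³⁻] = (3s)^3(0.118)
(3s)^3 = 8.92×10⁻²³ / (0.118) = 7.56×10⁻²²
s = 3.04×10⁻⁸ M

3.04×10⁻⁸ M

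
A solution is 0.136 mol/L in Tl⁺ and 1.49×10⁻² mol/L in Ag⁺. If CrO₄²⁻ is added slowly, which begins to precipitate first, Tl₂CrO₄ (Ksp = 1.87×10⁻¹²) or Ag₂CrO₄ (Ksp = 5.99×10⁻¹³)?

Tl₂CrO₄

The threshold for precipitation is Q = Ksp.
For Tl₂CrO₄: [CrO₄²⁻] = (Ksp/[Tl⁺]^2) = 1.01×10⁻¹⁰ mol/L
For Ag₂CrO₄: [CrO₄²⁻] = (Ksp/[Ag⁺]^2) = 2.70×10⁻⁹ mol/L
The smaller threshold [CrO₄²⁻] is reached first, so Tl₂CrO₄ precipitates first.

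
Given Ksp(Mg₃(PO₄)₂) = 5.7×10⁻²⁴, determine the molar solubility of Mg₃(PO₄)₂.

8.8×10⁻⁶ M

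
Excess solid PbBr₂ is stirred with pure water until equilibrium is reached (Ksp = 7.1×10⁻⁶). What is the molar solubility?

PbBr₂(s) ⇌ Pb²⁺(aq) + 2 Br⁻(aq)
If s mol/L of PbBr₂ dissolves, [Pb²⁺] = s and [Br⁻] = 2s.
Ksp = [Pb²⁺][Br⁻]^2 = s · (2s)^2 = 4s^3
4s^3 = 7.1×10⁻⁶  ⇒  s^3 = 1.8×10⁻⁶
s = 1.2×10⁻² mol/L

1.2×10⁻² M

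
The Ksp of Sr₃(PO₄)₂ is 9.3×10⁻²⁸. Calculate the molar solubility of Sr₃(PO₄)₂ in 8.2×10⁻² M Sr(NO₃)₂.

Sr₃(PO₄)₂(s) ⇌ 3 Sr²⁺(aq) + 2 PO₄³⁻(aq)
With Sr²⁺ already at 8.2×10⁻² M and s small, take [Sr²⁺] ≈ 8.2×10⁻² M and [PO₄³⁻] = 2s.
Ksp = [Sr²⁺]^3[PO₄³⁻]^2 = (8.2×10⁻²)^3(2s)^2
(2s)^2 = 9.3×10⁻²⁸ / (8.2×10⁻²)^3 = 1.7×10⁻²⁴
s = 6.5×10⁻¹³ M

6.5×10⁻¹³ M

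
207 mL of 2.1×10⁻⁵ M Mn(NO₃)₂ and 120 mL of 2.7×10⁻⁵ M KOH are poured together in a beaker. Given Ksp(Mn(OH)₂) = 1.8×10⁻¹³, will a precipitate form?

No

Total volume after mixing = 207 + 120 = 327 mL.
[Mn²⁺] = (2.1×10⁻⁵)(207)/327 = 1.3×10⁻⁵ M
[OH⁻] = (2.7×10⁻⁵)(120)/327 = 9.9×10⁻⁶ M
Q = [Mn²⁺][OH⁻]^2 = 1.3×10⁻¹⁵
Q < Ksp (1.3×10⁻¹⁵ vs 1.8×10⁻¹³); the solution remains unsaturated and no precipitate forms.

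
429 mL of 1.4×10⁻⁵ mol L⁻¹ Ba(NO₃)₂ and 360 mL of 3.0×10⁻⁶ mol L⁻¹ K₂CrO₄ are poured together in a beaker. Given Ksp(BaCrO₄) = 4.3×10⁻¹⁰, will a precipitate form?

No

After mixing, V = 429 mL + 360 mL = 789 mL.
[Ba²⁺] = (1.4×10⁻⁵)(429)/789 = 7.6×10⁻⁶ mol L⁻¹
[CrO₄²⁻] = (3.0×10⁻⁶)(360)/789 = 1.4×10⁻⁶ mol L⁻¹
Q = [Ba²⁺][CrO₄²⁻] = 1.0×10⁻¹¹
Q = 1.0×10⁻¹¹ < Ksp = 4.3×10⁻¹⁰, so the solution is unsaturated and no precipitate forms.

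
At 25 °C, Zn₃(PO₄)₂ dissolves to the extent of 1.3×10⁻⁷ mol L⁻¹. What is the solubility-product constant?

Zn₃(PO₄)₂(s) ⇌ 3 Zn²⁺(aq) + 2 PO₄³⁻(aq)
If s mol/L of Zn₃(PO₄)₂ dissolves, [Zn²⁺] = 3s and [PO₄³⁻] = 2s.
Ksp = [Zn²⁺]^3[PO₄³⁻]^2 = (3s)^3 · (2s)^2 = 108s^5
Ksp = 108 × (1.3×10⁻⁷)^5 = 4.0×10⁻³³

Ksp = 4.0×10⁻³³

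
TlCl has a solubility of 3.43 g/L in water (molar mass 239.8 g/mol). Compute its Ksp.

Convert to molarity: s = 3.43 / 239.8 = 1.4304×10⁻² mol/L
TlCl(s) ⇌ Tl⁺(aq) + Cl⁻(aq)
Call the molar solubility s, so that [Tl⁺] = s and [Cl⁻] = s.
Ksp = [Tl⁺][Cl⁻] = s · s = s^2
Ksp = (1.4304×10⁻²)^2 = 2.05×10⁻⁴

Ksp = 2.05×10⁻⁴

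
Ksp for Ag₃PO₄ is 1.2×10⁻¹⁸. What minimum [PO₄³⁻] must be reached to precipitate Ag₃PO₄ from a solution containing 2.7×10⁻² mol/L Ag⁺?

6.1×10⁻¹⁴ M

The threshold for precipitation is Q = Ksp.
Ag₃PO₄(s) ⇌ 3 Ag⁺(aq) + PO₄³⁻(aq)
Ksp = [Ag⁺]^3[PO₄³⁻] = [PO₄³⁻](2.7×10⁻²)^3
[PO₄³⁻] = 1.2×10⁻¹⁸ / (2.7×10⁻²)^3 = 6.1×10⁻¹⁴
[PO₄³⁻] = 6.1×10⁻¹⁴ mol/L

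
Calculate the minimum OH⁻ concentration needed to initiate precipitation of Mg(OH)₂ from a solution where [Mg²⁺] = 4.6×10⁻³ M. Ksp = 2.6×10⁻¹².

2.4×10⁻⁵ M

A salt starts to precipitate once the ion product Q reaches its Ksp.
Mg(OH)₂(s) ⇌ Mg²⁺(aq) + 2 OH⁻(aq)
Ksp = [Mg²⁺][OH⁻]^2 = [OH⁻]^2(4.6×10⁻³)
[OH⁻]^2 = 2.6×10⁻¹² / (4.6×10⁻³) = 5.7×10⁻¹⁰
[OH⁻] = 2.4×10⁻⁵ M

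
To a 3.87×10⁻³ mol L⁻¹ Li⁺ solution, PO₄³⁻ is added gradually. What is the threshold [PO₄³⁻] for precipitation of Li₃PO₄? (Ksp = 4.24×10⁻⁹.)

7.32×10⁻² M

A salt starts to precipitate once the ion product Q reaches its Ksp.
Li₃PO₄(s) ⇌ 3 Li⁺(aq) + PO₄³⁻(aq)
Ksp = [Li⁺]^3[PO₄³⁻] = [PO₄³⁻](3.87×10⁻³)^3
[PO₄³⁻] = 4.24×10⁻⁹ / (3.87×10⁻³)^3 = 7.32×10⁻²
[PO₄³⁻] = 7.32×10⁻² mol L⁻¹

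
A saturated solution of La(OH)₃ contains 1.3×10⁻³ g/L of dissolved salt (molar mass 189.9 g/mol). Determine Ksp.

Ksp = 5.9×10⁻²⁰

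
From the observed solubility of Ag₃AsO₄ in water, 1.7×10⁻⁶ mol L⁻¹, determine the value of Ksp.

Ksp = 2.3×10⁻²²

Ag₃AsO₄(s) ⇌ 3 Ag⁺(aq) + AsO₄³⁻(aq)
For each mole of Ag₃AsO₄ that dissolves per liter, [Ag⁺] = 3s and [AsO₄³⁻] = s; let s denote this solubility.
Ksp = [Ag⁺]^3[AsO₄³⁻] = (3s)^3 · s = 27s^4
Ksp = 27 × (1.7×10⁻⁶)^4 = 2.3×10⁻²²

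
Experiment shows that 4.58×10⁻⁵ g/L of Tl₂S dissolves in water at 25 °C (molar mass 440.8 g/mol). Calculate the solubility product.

Molar solubility s = (4.58×10⁻⁵ g/L) / (440.8 g/mol) = 1.0390×10⁻⁷ mol/L
Tl₂S(s) ⇌ 2 Tl⁺(aq) + S²⁻(aq)
If s mol/L of Tl₂S dissolves, [Tl⁺] = 2s and [S²⁻] = s.
Ksp = [Tl⁺]^2[S²⁻] = (2s)^2 · s = 4s^3
Ksp = 4 × (1.0390×10⁻⁷)^3 = 4.49×10⁻²¹

Ksp = 4.49×10⁻²¹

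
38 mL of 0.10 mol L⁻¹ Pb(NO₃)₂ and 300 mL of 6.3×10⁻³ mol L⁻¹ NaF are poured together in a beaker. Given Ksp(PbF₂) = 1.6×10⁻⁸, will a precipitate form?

Yes

Total volume after mixing = 38 + 300 = 338 mL.
[Pb²⁺] = (0.10)(38)/338 = 1.1×10⁻² mol L⁻¹
[F⁻] = (6.3×10⁻³)(300)/338 = 5.6×10⁻³ mol L⁻¹
Q = [Pb²⁺][F⁻]^2 = 3.5×10⁻⁷
Q = 3.5×10⁻⁷ > Ksp = 1.6×10⁻⁸, so the solution is supersaturated and PbF₂ precipitates.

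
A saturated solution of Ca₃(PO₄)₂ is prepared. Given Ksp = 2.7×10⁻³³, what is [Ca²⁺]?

Ca₃(PO₄)₂(s) ⇌ 3 Ca²⁺(aq) + 2 PO₄³⁻(aq)
If s mol/L of Ca₃(PO₄)₂ dissolves, [Ca²⁺] = 3s and [PO₄³⁻] = 2s.
Ksp = [Ca²⁺]^3[PO₄³⁻]^2 = (3s)^3 · (2s)^2 = 108s^5 = 2.7×10⁻³³
s = 1.2×10⁻⁷ mol/L
[Ca²⁺] = 3s = 3.6×10⁻⁷ mol/L

3.6×10⁻⁷ M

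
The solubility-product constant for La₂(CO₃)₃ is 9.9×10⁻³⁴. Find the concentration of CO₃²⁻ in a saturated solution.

La₂(CO₃)₃(s) ⇌ 2 La³⁺(aq) + 3 CO₃²⁻(aq)
For each mole of La₂(CO₃)₃ that dissolves per liter, [La³⁺] = 2s and [CO₃²⁻] = 3s; let s denote this solubility.
Ksp = [La³⁺]^2[CO₃²⁻]^3 = (2s)^2 · (3s)^3 = 108s^5 = 9.9×10⁻³⁴
s = 9.8×10⁻⁸ mol L⁻¹
[CO₃²⁻] = 3s = 2.9×10⁻⁷ mol L⁻¹

2.9×10⁻⁷ M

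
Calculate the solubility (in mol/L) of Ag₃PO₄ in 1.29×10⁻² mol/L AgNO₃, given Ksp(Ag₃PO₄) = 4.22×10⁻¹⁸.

Ag₃PO₄(s) ⇌ 3 Ag⁺(aq) + PO₄³⁻(aq)
Let s be the solubility of Ag₃PO₄ here. The common ion gives [Ag⁺] ≈ 1.29×10⁻² mol/L, and [PO₄³⁻] = s.
Ksp = [Ag⁺]^3[PO₄³⁻] = (1.29×10⁻²)^3s
s = 4.22×10⁻¹⁸ / (1.29×10⁻²)^3 = 1.97×10⁻¹²
s = 1.97×10⁻¹² mol/L

1.97×10⁻¹² M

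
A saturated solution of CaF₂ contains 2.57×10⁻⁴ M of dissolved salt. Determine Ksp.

CaF₂(s) ⇌ Ca²⁺(aq) + 2 F⁻(aq)
With molar solubility s: [Ca²⁺] = s, [F⁻] = 2s.
Ksp = [Ca²⁺][F⁻]^2 = s · (2s)^2 = 4s^3
Ksp = 4 × (2.57×10⁻⁴)^3 = 6.79×10⁻¹¹

Ksp = 6.79×10⁻¹¹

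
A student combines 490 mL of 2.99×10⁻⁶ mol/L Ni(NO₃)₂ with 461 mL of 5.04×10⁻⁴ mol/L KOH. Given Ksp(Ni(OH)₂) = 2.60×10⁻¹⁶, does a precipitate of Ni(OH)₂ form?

Yes

After mixing, V = 490 mL + 461 mL = 951 mL.
[Ni²⁺] = (2.99×10⁻⁶)(490)/951 = 1.54×10⁻⁶ mol/L
[OH⁻] = (5.04×10⁻⁴)(461)/951 = 2.44×10⁻⁴ mol/L
Q = [Ni²⁺][OH⁻]^2 = 9.20×10⁻¹⁴
Q = 9.20×10⁻¹⁴ > Ksp = 2.60×10⁻¹⁶, so the solution is supersaturated and Ni(OH)₂ precipitates.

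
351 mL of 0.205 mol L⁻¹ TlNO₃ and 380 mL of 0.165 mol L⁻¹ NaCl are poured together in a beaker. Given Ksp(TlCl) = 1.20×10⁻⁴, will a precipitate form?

Yes

Total volume after mixing = 351 + 380 = 731 mL.
[Tl⁺] = (0.205)(351)/731 = 9.84×10⁻² mol L⁻¹
[Cl⁻] = (0.165)(380)/731 = 8.58×10⁻² mol L⁻¹
Q = [Tl⁺][Cl⁻] = 8.44×10⁻³
Because Q > Ksp (8.44×10⁻³ vs 1.20×10⁻⁴), a precipitate of TlCl forms.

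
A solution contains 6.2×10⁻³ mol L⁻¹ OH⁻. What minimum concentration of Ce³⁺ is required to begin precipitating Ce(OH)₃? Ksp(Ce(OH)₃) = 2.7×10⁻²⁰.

1.1×10⁻¹³ M

A salt starts to precipitate once the ion product Q reaches its Ksp.
Ce(OH)₃(s) ⇌ Ce³⁺(aq) + 3 OH⁻(aq)
Ksp = [Ce³⁺][OH⁻]^3 = [Ce³⁺](6.2×10⁻³)^3
[Ce³⁺] = 2.7×10⁻²⁰ / (6.2×10⁻³)^3 = 1.1×10⁻¹³
[Ce³⁺] = 1.1×10⁻¹³ mol L⁻¹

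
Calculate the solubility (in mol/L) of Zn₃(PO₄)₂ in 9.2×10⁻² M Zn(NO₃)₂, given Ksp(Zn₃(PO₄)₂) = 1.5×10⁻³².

2.2×10⁻¹⁵ M

Zn₃(PO₄)₂(s) ⇌ 3 Zn²⁺(aq) + 2 PO₄³⁻(aq)
With Zn²⁺ already at 9.2×10⁻² M and s small, take [Zn²⁺] ≈ 9.2×10⁻² M and [PO₄³⁻] = 2s.
Ksp = [Zn²⁺]^3[PO₄³⁻]^2 = (9.2×10⁻²)^3(2s)^2
(2s)^2 = 1.5×10⁻³² / (9.2×10⁻²)^3 = 1.9×10⁻²⁹
s = 2.2×10⁻¹⁵ M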